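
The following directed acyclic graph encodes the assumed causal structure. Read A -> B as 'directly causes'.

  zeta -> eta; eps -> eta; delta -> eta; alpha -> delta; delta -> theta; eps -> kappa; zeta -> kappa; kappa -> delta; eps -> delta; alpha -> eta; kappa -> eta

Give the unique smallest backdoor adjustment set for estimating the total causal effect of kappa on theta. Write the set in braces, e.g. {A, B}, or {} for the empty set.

{eps}

Variables eligible for adjustment (non-descendants of kappa, excluding kappa and theta): {alpha, eps, zeta}.
Backdoor paths from kappa to theta:
  P1: kappa <- zeta -> eta <- alpha -> delta -> theta
  P2: kappa <- zeta -> eta <- eps -> delta -> theta
  P3: kappa <- zeta -> eta <- delta -> theta
  P4: kappa <- eps -> delta -> theta
  P5: kappa <- eps -> eta <- alpha -> delta -> theta
  P6: kappa <- eps -> eta <- delta -> theta
The empty set is not sufficient: P4 (kappa <- eps -> delta -> theta) has no collider blocking it and no conditioned non-collider, so it is open.
Try {eps}:
  P1: blocked at collider eta (neither it nor any descendant is in the conditioning set).
  P2: blocked at collider eta (neither it nor any descendant is in the conditioning set).
  P3: blocked at collider eta (neither it nor any descendant is in the conditioning set).
  P4: blocked at fork node eps ∈ conditioning set.
  P5: blocked at fork node eps ∈ conditioning set.
  P6: blocked at fork node eps ∈ conditioning set.
{eps} contains no descendant of kappa and blocks every backdoor path.
No other singleton works — e.g. {zeta} leaves P4 open — so {eps} is the unique smallest valid adjustment set.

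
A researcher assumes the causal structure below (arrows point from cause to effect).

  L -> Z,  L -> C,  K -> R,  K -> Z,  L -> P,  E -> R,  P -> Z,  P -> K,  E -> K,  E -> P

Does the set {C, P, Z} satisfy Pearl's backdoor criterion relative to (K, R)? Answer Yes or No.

Backdoor paths from K to R (paths whose first edge points into K):
  P1: K <- E -> R
  P2: K <- P <- E -> R
Condition 1 (no descendant of K in the set): FAILS — Z is a descendant of K.
Condition 2 (every backdoor path blocked by {C, P, Z}):
  P1: open — no interior node is in the conditioning set.
  P2: blocked at chain node P ∈ conditioning set.
{C, P, Z} does not satisfy the backdoor criterion.

No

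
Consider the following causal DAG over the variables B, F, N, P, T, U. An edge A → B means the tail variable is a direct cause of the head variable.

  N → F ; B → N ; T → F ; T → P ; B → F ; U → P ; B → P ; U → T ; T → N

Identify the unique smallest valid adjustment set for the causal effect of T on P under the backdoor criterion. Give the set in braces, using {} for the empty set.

{U}

Variables eligible for adjustment (non-descendants of T, excluding T and P): {B, U}.
Backdoor paths from T to P:
  P1: T <- U -> P
The empty set is not sufficient: P1 (T <- U -> P) has no collider blocking it and no conditioned non-collider, so it is open.
Try {U}:
  P1: blocked at fork node U ∈ conditioning set.
{U} contains no descendant of T and blocks every backdoor path.
No other singleton works — e.g. {B} leaves P1 open — so {U} is the unique smallest valid adjustment set.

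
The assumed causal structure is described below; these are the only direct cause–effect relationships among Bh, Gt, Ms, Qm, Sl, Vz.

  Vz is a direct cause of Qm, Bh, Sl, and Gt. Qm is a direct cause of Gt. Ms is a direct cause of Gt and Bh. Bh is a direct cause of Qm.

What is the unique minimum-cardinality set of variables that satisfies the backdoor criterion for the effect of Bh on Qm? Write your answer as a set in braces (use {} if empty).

{Vz}

Variables eligible for adjustment (non-descendants of Bh, excluding Bh and Qm): {Ms, Sl, Vz}.
Backdoor paths from Bh to Qm:
  P1: Bh <- Vz -> Qm
  P2: Bh <- Vz -> Gt <- Qm
  P3: Bh <- Ms -> Gt <- Vz -> Qm
  P4: Bh <- Ms -> Gt <- Qm
The empty set is not sufficient: P1 (Bh <- Vz -> Qm) has no collider blocking it and no conditioned non-collider, so it is open.
Try {Vz}:
  P1: blocked at fork node Vz ∈ conditioning set.
  P2: blocked at fork node Vz ∈ conditioning set.
  P3: blocked at collider Gt (neither it nor any descendant is in the conditioning set).
  P4: blocked at collider Gt (neither it nor any descendant is in the conditioning set).
{Vz} contains no descendant of Bh and blocks every backdoor path.
No other singleton works — e.g. {Ms} leaves P1 open — so {Vz} is the unique smallest valid adjustment set.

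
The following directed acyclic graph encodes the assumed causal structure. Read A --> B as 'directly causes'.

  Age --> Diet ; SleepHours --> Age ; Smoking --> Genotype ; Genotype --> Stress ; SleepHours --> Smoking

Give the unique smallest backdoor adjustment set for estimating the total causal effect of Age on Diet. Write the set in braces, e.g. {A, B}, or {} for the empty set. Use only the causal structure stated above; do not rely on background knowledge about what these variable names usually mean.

Variables eligible for adjustment (non-descendants of Age, excluding Age and Diet): {Genotype, SleepHours, Smoking, Stress}.
Backdoor paths from Age to Diet:
  (none)
With no backdoor paths the empty set already satisfies the criterion, and it is trivially minimal.

{}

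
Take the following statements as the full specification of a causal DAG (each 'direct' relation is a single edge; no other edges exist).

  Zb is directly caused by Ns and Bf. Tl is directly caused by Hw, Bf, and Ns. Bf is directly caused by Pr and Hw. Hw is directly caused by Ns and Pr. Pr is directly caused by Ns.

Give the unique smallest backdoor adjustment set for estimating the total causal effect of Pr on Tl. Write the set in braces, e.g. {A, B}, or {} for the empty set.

{Ns}

Variables eligible for adjustment (non-descendants of Pr, excluding Pr and Tl): {Ns}.
Backdoor paths from Pr to Tl:
  P1: Pr <- Ns -> Hw -> Bf -> Tl
  P2: Pr <- Ns -> Hw -> Tl
  P3: Pr <- Ns -> Zb <- Bf <- Hw -> Tl
  P4: Pr <- Ns -> Zb <- Bf -> Tl
  P5: Pr <- Ns -> Tl
The empty set is not sufficient: P1 (Pr <- Ns -> Hw -> Bf -> Tl) has no collider blocking it and no conditioned non-collider, so it is open.
Try {Ns}:
  P1: blocked at fork node Ns ∈ conditioning set.
  P2: blocked at fork node Ns ∈ conditioning set.
  P3: blocked at fork node Ns ∈ conditioning set.
  P4: blocked at fork node Ns ∈ conditioning set.
  P5: blocked at fork node Ns ∈ conditioning set.
{Ns} contains no descendant of Pr and blocks every backdoor path.
{Ns} is the unique smallest valid adjustment set.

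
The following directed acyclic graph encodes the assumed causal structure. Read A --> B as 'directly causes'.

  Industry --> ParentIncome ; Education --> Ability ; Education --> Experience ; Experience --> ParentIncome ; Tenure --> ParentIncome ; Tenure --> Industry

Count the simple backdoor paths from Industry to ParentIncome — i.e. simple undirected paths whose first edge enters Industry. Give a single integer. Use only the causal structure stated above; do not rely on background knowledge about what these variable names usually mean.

A backdoor path from Industry to ParentIncome is any simple undirected path whose first edge points into Industry (i.e. leaves Industry via a parent).
Parents of Industry: {Tenure}.
Enumerating:
  P1: Industry <- Tenure -> ParentIncome
That exhausts the simple backdoor paths. Count: 1.

1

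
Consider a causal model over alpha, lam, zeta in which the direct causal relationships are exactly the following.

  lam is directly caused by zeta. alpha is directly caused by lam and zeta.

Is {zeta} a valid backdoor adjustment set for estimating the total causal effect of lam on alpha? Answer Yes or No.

Yes

Backdoor paths from lam to alpha (paths whose first edge points into lam):
  P1: lam <- zeta -> alpha
Condition 1 (no descendant of lam in the set): holds — descendants of lam are {alpha}; none are in {zeta}.
Condition 2 (every backdoor path blocked by {zeta}):
  P1: blocked at fork node zeta ∈ conditioning set.
{zeta} satisfies the backdoor criterion.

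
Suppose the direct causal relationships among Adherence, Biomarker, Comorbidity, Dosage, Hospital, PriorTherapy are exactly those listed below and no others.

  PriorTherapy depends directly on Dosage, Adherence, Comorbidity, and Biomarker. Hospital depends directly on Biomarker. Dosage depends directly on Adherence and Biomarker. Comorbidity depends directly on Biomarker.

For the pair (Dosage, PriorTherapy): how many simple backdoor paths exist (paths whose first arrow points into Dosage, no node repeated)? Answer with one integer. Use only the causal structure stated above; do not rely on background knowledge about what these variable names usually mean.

3

A backdoor path from Dosage to PriorTherapy is any simple undirected path whose first edge points into Dosage (i.e. leaves Dosage via a parent).
Parents of Dosage: {Adherence, Biomarker}.
Enumerating:
  P1: Dosage <- Biomarker -> Comorbidity -> PriorTherapy
  P2: Dosage <- Biomarker -> PriorTherapy
  P3: Dosage <- Adherence -> PriorTherapy
That exhausts the simple backdoor paths. Count: 3.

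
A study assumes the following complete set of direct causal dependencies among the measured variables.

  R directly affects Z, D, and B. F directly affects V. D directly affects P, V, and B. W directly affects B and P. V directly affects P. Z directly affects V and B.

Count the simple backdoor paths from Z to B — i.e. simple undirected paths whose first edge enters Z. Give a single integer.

A backdoor path from Z to B is any simple undirected path whose first edge points into Z (i.e. leaves Z via a parent).
Parents of Z: {R}.
Enumerating:
  P1: Z <- R -> D -> V -> P <- W -> B
  P2: Z <- R -> D -> P <- W -> B
  P3: Z <- R -> D -> B
  P4: Z <- R -> B
That exhausts the simple backdoor paths. Count: 4.

4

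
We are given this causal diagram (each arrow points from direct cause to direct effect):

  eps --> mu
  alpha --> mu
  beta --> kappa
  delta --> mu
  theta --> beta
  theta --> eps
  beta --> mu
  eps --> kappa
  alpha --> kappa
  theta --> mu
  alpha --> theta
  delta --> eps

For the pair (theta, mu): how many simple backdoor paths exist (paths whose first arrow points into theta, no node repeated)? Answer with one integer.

4

A backdoor path from theta to mu is any simple undirected path whose first edge points into theta (i.e. leaves theta via a parent).
Parents of theta: {alpha}.
Enumerating:
  P1: theta <- alpha -> mu
  P2: theta <- alpha -> kappa <- beta -> mu
  P3: theta <- alpha -> kappa <- eps <- delta -> mu
  P4: theta <- alpha -> kappa <- eps -> mu
That exhausts the simple backdoor paths. Count: 4.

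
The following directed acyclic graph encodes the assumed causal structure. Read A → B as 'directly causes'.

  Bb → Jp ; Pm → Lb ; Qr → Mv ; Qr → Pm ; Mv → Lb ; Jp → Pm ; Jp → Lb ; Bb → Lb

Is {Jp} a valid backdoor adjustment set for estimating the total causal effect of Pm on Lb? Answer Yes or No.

No

Backdoor paths from Pm to Lb (paths whose first edge points into Pm):
  P1: Pm <- Jp <- Bb -> Lb
  P2: Pm <- Jp -> Lb
  P3: Pm <- Qr -> Mv -> Lb
Condition 1 (no descendant of Pm in the set): holds — descendants of Pm are {Lb}; none are in {Jp}.
Condition 2 (every backdoor path blocked by {Jp}):
  P1: blocked at chain node Jp ∈ conditioning set.
  P2: blocked at fork node Jp ∈ conditioning set.
  P3: open — no interior node is in the conditioning set.
{Jp} does not satisfy the backdoor criterion.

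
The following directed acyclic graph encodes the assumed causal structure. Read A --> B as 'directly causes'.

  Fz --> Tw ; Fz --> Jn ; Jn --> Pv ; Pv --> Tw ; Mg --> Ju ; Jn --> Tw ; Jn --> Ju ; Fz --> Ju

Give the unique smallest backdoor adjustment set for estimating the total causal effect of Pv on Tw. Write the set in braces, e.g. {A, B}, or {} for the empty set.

Variables eligible for adjustment (non-descendants of Pv, excluding Pv and Tw): {Fz, Jn, Ju, Mg}.
Backdoor paths from Pv to Tw:
  P1: Pv <- Jn <- Fz -> Tw
  P2: Pv <- Jn -> Tw
  P3: Pv <- Jn -> Ju <- Fz -> Tw
The empty set is not sufficient: P1 (Pv <- Jn <- Fz -> Tw) has no collider blocking it and no conditioned non-collider, so it is open.
Try {Jn}:
  P1: blocked at chain node Jn ∈ conditioning set.
  P2: blocked at fork node Jn ∈ conditioning set.
  P3: blocked at fork node Jn ∈ conditioning set.
{Jn} contains no descendant of Pv and blocks every backdoor path.
No other singleton works — e.g. {Fz} leaves P2 open — so {Jn} is the unique smallest valid adjustment set.

{Jn}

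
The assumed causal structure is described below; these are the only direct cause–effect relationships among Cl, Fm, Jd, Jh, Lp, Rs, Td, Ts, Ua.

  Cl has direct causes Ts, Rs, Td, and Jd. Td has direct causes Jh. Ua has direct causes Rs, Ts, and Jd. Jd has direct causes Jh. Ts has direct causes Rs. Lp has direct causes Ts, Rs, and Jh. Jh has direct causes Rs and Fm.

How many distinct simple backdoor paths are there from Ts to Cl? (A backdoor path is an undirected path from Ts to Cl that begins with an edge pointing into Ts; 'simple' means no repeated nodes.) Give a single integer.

A backdoor path from Ts to Cl is any simple undirected path whose first edge points into Ts (i.e. leaves Ts via a parent).
Parents of Ts: {Rs}.
Enumerating:
  P1: Ts <- Rs -> Jh -> Td -> Cl
  P2: Ts <- Rs -> Jh -> Jd -> Cl
  P3: Ts <- Rs -> Lp <- Jh -> Td -> Cl
  P4: Ts <- Rs -> Lp <- Jh -> Jd -> Cl
  P5: Ts <- Rs -> Cl
  P6: Ts <- Rs -> Ua <- Jd <- Jh -> Td -> Cl
  P7: Ts <- Rs -> Ua <- Jd -> Cl
That exhausts the simple backdoor paths. Count: 7.

7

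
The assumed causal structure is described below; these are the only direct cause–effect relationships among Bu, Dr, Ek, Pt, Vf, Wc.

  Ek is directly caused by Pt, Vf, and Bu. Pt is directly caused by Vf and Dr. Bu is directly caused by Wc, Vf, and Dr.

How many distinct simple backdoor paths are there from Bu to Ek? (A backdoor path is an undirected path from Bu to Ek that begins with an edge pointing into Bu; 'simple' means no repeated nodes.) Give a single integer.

4

A backdoor path from Bu to Ek is any simple undirected path whose first edge points into Bu (i.e. leaves Bu via a parent).
Parents of Bu: {Dr, Vf, Wc}.
Enumerating:
  P1: Bu <- Dr -> Pt <- Vf -> Ek
  P2: Bu <- Dr -> Pt -> Ek
  P3: Bu <- Vf -> Pt -> Ek
  P4: Bu <- Vf -> Ek
That exhausts the simple backdoor paths. Count: 4.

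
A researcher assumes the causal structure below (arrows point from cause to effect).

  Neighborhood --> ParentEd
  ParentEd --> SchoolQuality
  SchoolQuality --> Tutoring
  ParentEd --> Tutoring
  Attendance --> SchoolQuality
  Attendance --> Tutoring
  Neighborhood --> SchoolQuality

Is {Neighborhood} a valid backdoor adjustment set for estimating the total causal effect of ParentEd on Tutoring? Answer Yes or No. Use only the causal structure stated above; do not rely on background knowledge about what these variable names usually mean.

Backdoor paths from ParentEd to Tutoring (paths whose first edge points into ParentEd):
  P1: ParentEd <- Neighborhood -> SchoolQuality <- Attendance -> Tutoring
  P2: ParentEd <- Neighborhood -> SchoolQuality -> Tutoring
Condition 1 (no descendant of ParentEd in the set): holds — descendants of ParentEd are {SchoolQuality, Tutoring}; none are in {Neighborhood}.
Condition 2 (every backdoor path blocked by {Neighborhood}):
  P1: blocked at fork node Neighborhood ∈ conditioning set.
  P2: blocked at fork node Neighborhood ∈ conditioning set.
{Neighborhood} satisfies the backdoor criterion.

Yes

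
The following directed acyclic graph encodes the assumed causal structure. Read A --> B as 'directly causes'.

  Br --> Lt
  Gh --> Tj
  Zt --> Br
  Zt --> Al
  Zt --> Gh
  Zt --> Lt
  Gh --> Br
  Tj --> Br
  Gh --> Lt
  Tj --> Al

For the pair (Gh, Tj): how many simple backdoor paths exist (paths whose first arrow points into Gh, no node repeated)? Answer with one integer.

A backdoor path from Gh to Tj is any simple undirected path whose first edge points into Gh (i.e. leaves Gh via a parent).
Parents of Gh: {Zt}.
Enumerating:
  P1: Gh <- Zt -> Al <- Tj
  P2: Gh <- Zt -> Br <- Tj
  P3: Gh <- Zt -> Lt <- Br <- Tj
That exhausts the simple backdoor paths. Count: 3.

3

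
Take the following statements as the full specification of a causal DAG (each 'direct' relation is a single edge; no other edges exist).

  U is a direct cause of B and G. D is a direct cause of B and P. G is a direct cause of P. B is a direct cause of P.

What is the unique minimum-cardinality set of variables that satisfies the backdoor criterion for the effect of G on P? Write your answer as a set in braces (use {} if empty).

Variables eligible for adjustment (non-descendants of G, excluding G and P): {B, D, U}.
Backdoor paths from G to P:
  P1: G <- U -> B <- D -> P
  P2: G <- U -> B -> P
The empty set is not sufficient: P2 (G <- U -> B -> P) has no collider blocking it and no conditioned non-collider, so it is open.
Try {U}:
  P1: blocked at fork node U ∈ conditioning set.
  P2: blocked at fork node U ∈ conditioning set.
{U} contains no descendant of G and blocks every backdoor path.
No other singleton works — e.g. {D} leaves P2 open — so {U} is the unique smallest valid adjustment set.

{U}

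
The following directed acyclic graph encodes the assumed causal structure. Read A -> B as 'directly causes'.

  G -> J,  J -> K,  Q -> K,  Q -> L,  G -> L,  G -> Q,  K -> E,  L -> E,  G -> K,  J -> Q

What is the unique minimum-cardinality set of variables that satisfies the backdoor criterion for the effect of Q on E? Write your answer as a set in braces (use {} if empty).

Variables eligible for adjustment (non-descendants of Q, excluding Q and E): {G, J}.
Backdoor paths from Q to E:
  P1: Q <- G -> J -> K -> E
  P2: Q <- G -> K -> E
  P3: Q <- G -> L -> E
  P4: Q <- J <- G -> K -> E
  P5: Q <- J <- G -> L -> E
  P6: Q <- J -> K <- G -> L -> E
  P7: Q <- J -> K -> E
The empty set is not sufficient: P1 (Q <- G -> J -> K -> E) has no collider blocking it and no conditioned non-collider, so it is open.
Try {G, J}:
  P1: blocked at fork node G ∈ conditioning set.
  P2: blocked at fork node G ∈ conditioning set.
  P3: blocked at fork node G ∈ conditioning set.
  P4: blocked at chain node J ∈ conditioning set.
  P5: blocked at chain node J ∈ conditioning set.
  P6: blocked at fork node J ∈ conditioning set.
  P7: blocked at fork node J ∈ conditioning set.
{G, J} contains no descendant of Q and blocks every backdoor path.
Every element of {G, J} is needed (dropping G leaves P2 open; dropping J leaves P7 open), so no proper subset is valid.
Among all size-2 subsets of the eligible variables, only {G, J} blocks every backdoor path, so it is the unique smallest valid adjustment set.

{G, J}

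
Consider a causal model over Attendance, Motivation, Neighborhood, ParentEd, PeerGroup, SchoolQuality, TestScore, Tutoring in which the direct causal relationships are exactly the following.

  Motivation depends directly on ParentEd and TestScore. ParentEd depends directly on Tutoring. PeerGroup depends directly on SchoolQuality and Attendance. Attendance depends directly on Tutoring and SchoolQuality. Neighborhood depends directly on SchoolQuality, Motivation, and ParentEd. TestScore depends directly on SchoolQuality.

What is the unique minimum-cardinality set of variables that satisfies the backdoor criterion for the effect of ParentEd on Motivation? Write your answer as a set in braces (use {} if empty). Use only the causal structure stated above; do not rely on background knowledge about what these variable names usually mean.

Variables eligible for adjustment (non-descendants of ParentEd, excluding ParentEd and Motivation): {Attendance, PeerGroup, SchoolQuality, TestScore, Tutoring}.
Backdoor paths from ParentEd to Motivation:
  P1: ParentEd <- Tutoring -> Attendance <- SchoolQuality -> TestScore -> Motivation
  P2: ParentEd <- Tutoring -> Attendance <- SchoolQuality -> Neighborhood <- Motivation
  P3: ParentEd <- Tutoring -> Attendance -> PeerGroup <- SchoolQuality -> TestScore -> Motivation
  P4: ParentEd <- Tutoring -> Attendance -> PeerGroup <- SchoolQuality -> Neighborhood <- Motivation
Each backdoor path contains an unconditioned collider, so every path is already blocked with the empty conditioning set:
  P1: blocked at collider Attendance (neither it nor any descendant is in the conditioning set).
  P2: blocked at collider Attendance (neither it nor any descendant is in the conditioning set).
  P3: blocked at collider PeerGroup (neither it nor any descendant is in the conditioning set).
  P4: blocked at collider PeerGroup (neither it nor any descendant is in the conditioning set).
The empty set is therefore the unique smallest valid set.

{}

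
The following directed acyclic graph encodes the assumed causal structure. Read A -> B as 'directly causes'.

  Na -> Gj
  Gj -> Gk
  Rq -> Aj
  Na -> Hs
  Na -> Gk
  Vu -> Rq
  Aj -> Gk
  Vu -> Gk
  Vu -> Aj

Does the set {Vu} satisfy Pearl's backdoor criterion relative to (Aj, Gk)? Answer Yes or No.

Backdoor paths from Aj to Gk (paths whose first edge points into Aj):
  P1: Aj <- Vu -> Gk
  P2: Aj <- Rq <- Vu -> Gk
Condition 1 (no descendant of Aj in the set): holds — descendants of Aj are {Gk}; none are in {Vu}.
Condition 2 (every backdoor path blocked by {Vu}):
  P1: blocked at fork node Vu ∈ conditioning set.
  P2: blocked at fork node Vu ∈ conditioning set.
{Vu} satisfies the backdoor criterion.

Yes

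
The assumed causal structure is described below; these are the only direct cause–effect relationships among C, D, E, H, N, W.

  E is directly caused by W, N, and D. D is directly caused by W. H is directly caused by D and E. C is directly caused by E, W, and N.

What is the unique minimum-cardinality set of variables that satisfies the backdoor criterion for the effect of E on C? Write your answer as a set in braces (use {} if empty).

{N, W}

Variables eligible for adjustment (non-descendants of E, excluding E and C): {D, N, W}.
Backdoor paths from E to C:
  P1: E <- N -> C
  P2: E <- W -> C
  P3: E <- D <- W -> C
The empty set is not sufficient: P1 (E <- N -> C) has no collider blocking it and no conditioned non-collider, so it is open.
Try {N, W}:
  P1: blocked at fork node N ∈ conditioning set.
  P2: blocked at fork node W ∈ conditioning set.
  P3: blocked at fork node W ∈ conditioning set.
{N, W} contains no descendant of E and blocks every backdoor path.
Every element of {N, W} is needed (dropping N leaves P1 open; dropping W leaves P2 open), so no proper subset is valid.
Among all size-2 subsets of the eligible variables, only {N, W} blocks every backdoor path, so it is the unique smallest valid adjustment set.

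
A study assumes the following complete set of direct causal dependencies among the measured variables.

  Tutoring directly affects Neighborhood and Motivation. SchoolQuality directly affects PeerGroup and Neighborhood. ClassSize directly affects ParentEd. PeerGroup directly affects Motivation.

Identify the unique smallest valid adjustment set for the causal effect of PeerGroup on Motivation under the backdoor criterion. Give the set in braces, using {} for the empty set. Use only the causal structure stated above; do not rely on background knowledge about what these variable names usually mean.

{}

Variables eligible for adjustment (non-descendants of PeerGroup, excluding PeerGroup and Motivation): {ClassSize, Neighborhood, ParentEd, SchoolQuality, Tutoring}.
Backdoor paths from PeerGroup to Motivation:
  P1: PeerGroup <- SchoolQuality -> Neighborhood <- Tutoring -> Motivation
Each backdoor path contains an unconditioned collider, so every path is already blocked with the empty conditioning set:
  P1: blocked at collider Neighborhood (neither it nor any descendant is in the conditioning set).
The empty set is therefore the unique smallest valid set.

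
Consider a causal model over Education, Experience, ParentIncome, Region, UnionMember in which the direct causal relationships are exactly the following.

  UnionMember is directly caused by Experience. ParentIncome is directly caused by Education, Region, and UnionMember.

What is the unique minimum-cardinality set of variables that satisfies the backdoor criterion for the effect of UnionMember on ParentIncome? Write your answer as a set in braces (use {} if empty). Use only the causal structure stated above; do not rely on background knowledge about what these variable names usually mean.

Variables eligible for adjustment (non-descendants of UnionMember, excluding UnionMember and ParentIncome): {Education, Experience, Region}.
Backdoor paths from UnionMember to ParentIncome:
  (none)
With no backdoor paths the empty set already satisfies the criterion, and it is trivially minimal.

{}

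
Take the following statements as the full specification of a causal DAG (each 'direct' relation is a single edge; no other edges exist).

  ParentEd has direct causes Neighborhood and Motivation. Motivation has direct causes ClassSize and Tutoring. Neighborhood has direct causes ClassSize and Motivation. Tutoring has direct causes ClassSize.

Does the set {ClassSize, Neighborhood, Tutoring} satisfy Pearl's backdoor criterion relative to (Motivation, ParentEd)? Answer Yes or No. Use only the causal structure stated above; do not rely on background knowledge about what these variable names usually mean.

No

Backdoor paths from Motivation to ParentEd (paths whose first edge points into Motivation):
  P1: Motivation <- ClassSize -> Neighborhood -> ParentEd
  P2: Motivation <- Tutoring <- ClassSize -> Neighborhood -> ParentEd
Condition 1 (no descendant of Motivation in the set): FAILS — Neighborhood is a descendant of Motivation.
Condition 2 (every backdoor path blocked by {ClassSize, Neighborhood, Tutoring}):
  P1: blocked at fork node ClassSize ∈ conditioning set.
  P2: blocked at chain node Tutoring ∈ conditioning set.
{ClassSize, Neighborhood, Tutoring} does not satisfy the backdoor criterion.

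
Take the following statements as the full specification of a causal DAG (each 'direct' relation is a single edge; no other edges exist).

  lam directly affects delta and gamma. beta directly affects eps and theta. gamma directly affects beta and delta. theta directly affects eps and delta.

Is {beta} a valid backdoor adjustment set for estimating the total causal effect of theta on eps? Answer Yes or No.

Backdoor paths from theta to eps (paths whose first edge points into theta):
  P1: theta <- beta -> eps
Condition 1 (no descendant of theta in the set): holds — descendants of theta are {delta, eps}; none are in {beta}.
Condition 2 (every backdoor path blocked by {beta}):
  P1: blocked at fork node beta ∈ conditioning set.
{beta} satisfies the backdoor criterion.

Yes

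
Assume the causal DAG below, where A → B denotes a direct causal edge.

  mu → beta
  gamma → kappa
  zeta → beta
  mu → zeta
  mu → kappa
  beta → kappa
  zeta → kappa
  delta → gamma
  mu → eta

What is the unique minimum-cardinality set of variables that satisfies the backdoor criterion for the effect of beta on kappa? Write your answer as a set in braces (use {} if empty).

Variables eligible for adjustment (non-descendants of beta, excluding beta and kappa): {delta, eta, gamma, mu, zeta}.
Backdoor paths from beta to kappa:
  P1: beta <- mu -> zeta -> kappa
  P2: beta <- mu -> kappa
  P3: beta <- zeta <- mu -> kappa
  P4: beta <- zeta -> kappa
The empty set is not sufficient: P1 (beta <- mu -> zeta -> kappa) has no collider blocking it and no conditioned non-collider, so it is open.
Try {mu, zeta}:
  P1: blocked at fork node mu ∈ conditioning set.
  P2: blocked at fork node mu ∈ conditioning set.
  P3: blocked at chain node zeta ∈ conditioning set.
  P4: blocked at fork node zeta ∈ conditioning set.
{mu, zeta} contains no descendant of beta and blocks every backdoor path.
Every element of {mu, zeta} is needed (dropping mu leaves P2 open; dropping zeta leaves P4 open), so no proper subset is valid.
Among all size-2 subsets of the eligible variables, only {mu, zeta} blocks every backdoor path, so it is the unique smallest valid adjustment set.

{mu, zeta}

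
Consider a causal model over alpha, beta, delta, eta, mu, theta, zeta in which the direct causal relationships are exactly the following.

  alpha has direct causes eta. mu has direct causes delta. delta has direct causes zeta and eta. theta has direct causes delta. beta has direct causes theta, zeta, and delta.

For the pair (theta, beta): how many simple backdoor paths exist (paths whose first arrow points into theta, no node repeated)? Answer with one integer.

2

A backdoor path from theta to beta is any simple undirected path whose first edge points into theta (i.e. leaves theta via a parent).
Parents of theta: {delta}.
Enumerating:
  P1: theta <- delta <- zeta -> beta
  P2: theta <- delta -> beta
That exhausts the simple backdoor paths. Count: 2.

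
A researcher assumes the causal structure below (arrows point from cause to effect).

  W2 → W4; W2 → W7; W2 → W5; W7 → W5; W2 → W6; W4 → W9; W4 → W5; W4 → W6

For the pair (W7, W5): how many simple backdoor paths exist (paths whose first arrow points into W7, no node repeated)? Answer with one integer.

3

A backdoor path from W7 to W5 is any simple undirected path whose first edge points into W7 (i.e. leaves W7 via a parent).
Parents of W7: {W2}.
Enumerating:
  P1: W7 <- W2 -> W4 -> W5
  P2: W7 <- W2 -> W6 <- W4 -> W5
  P3: W7 <- W2 -> W5
That exhausts the simple backdoor paths. Count: 3.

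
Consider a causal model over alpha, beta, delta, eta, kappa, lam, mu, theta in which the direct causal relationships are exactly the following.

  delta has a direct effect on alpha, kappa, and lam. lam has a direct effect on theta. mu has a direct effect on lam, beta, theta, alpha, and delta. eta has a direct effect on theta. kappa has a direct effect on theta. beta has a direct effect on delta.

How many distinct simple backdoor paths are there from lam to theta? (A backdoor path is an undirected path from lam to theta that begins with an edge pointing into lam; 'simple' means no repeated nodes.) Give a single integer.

8

A backdoor path from lam to theta is any simple undirected path whose first edge points into lam (i.e. leaves lam via a parent).
Parents of lam: {delta, mu}.
Enumerating:
  P1: lam <- mu -> beta -> delta -> kappa -> theta
  P2: lam <- mu -> delta -> kappa -> theta
  P3: lam <- mu -> alpha <- delta -> kappa -> theta
  P4: lam <- mu -> theta
  P5: lam <- delta <- mu -> theta
  P6: lam <- delta <- beta <- mu -> theta
  P7: lam <- delta -> kappa -> theta
  P8: lam <- delta -> alpha <- mu -> theta
That exhausts the simple backdoor paths. Count: 8.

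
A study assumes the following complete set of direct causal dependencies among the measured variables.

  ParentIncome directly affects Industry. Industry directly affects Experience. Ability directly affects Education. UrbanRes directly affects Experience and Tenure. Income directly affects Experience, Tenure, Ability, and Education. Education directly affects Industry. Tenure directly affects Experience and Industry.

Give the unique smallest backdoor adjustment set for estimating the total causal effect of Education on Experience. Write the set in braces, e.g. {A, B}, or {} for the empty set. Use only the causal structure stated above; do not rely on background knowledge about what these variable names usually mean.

{Income}

Variables eligible for adjustment (non-descendants of Education, excluding Education and Experience): {Ability, Income, ParentIncome, Tenure, UrbanRes}.
Backdoor paths from Education to Experience:
  P1: Education <- Income -> Tenure <- UrbanRes -> Experience
  P2: Education <- Income -> Tenure -> Industry -> Experience
  P3: Education <- Income -> Tenure -> Experience
  P4: Education <- Income -> Experience
  P5: Education <- Ability <- Income -> Tenure <- UrbanRes -> Experience
  P6: Education <- Ability <- Income -> Tenure -> Industry -> Experience
  P7: Education <- Ability <- Income -> Tenure -> Experience
  P8: Education <- Ability <- Income -> Experience
The empty set is not sufficient: P2 (Education <- Income -> Tenure -> Industry -> Experience) has no collider blocking it and no conditioned non-collider, so it is open.
Try {Income}:
  P1: blocked at fork node Income ∈ conditioning set.
  P2: blocked at fork node Income ∈ conditioning set.
  P3: blocked at fork node Income ∈ conditioning set.
  P4: blocked at fork node Income ∈ conditioning set.
  P5: blocked at fork node Income ∈ conditioning set.
  P6: blocked at fork node Income ∈ conditioning set.
  P7: blocked at fork node Income ∈ conditioning set.
  P8: blocked at fork node Income ∈ conditioning set.
{Income} contains no descendant of Education and blocks every backdoor path.
No other singleton works — e.g. {UrbanRes} leaves P2 open — so {Income} is the unique smallest valid adjustment set.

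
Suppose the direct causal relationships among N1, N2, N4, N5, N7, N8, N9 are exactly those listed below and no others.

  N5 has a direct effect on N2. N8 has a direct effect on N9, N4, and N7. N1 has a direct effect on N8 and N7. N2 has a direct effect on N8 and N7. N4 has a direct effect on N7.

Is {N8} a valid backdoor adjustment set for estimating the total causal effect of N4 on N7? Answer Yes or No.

Yes

Backdoor paths from N4 to N7 (paths whose first edge points into N4):
  P1: N4 <- N8 <- N1 -> N7
  P2: N4 <- N8 <- N2 -> N7
  P3: N4 <- N8 -> N7
Condition 1 (no descendant of N4 in the set): holds — descendants of N4 are {N7}; none are in {N8}.
Condition 2 (every backdoor path blocked by {N8}):
  P1: blocked at chain node N8 ∈ conditioning set.
  P2: blocked at chain node N8 ∈ conditioning set.
  P3: blocked at fork node N8 ∈ conditioning set.
{N8} satisfies the backdoor criterion.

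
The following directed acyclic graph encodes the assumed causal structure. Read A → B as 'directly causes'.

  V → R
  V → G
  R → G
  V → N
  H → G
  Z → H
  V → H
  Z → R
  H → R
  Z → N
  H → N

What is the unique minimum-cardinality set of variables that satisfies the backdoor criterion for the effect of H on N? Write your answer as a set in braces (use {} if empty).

Variables eligible for adjustment (non-descendants of H, excluding H and N): {V, Z}.
Backdoor paths from H to N:
  P1: H <- Z -> R <- V -> N
  P2: H <- Z -> R -> G <- V -> N
  P3: H <- Z -> N
  P4: H <- V -> R <- Z -> N
  P5: H <- V -> G <- R <- Z -> N
  P6: H <- V -> N
The empty set is not sufficient: P3 (H <- Z -> N) has no collider blocking it and no conditioned non-collider, so it is open.
Try {V, Z}:
  P1: blocked at fork node Z ∈ conditioning set.
  P2: blocked at fork node Z ∈ conditioning set.
  P3: blocked at fork node Z ∈ conditioning set.
  P4: blocked at fork node V ∈ conditioning set.
  P5: blocked at fork node V ∈ conditioning set.
  P6: blocked at fork node V ∈ conditioning set.
{V, Z} contains no descendant of H and blocks every backdoor path.
Every element of {V, Z} is needed (dropping V leaves P6 open; dropping Z leaves P3 open), so no proper subset is valid.
Among all size-2 subsets of the eligible variables, only {V, Z} blocks every backdoor path, so it is the unique smallest valid adjustment set.

{V, Z}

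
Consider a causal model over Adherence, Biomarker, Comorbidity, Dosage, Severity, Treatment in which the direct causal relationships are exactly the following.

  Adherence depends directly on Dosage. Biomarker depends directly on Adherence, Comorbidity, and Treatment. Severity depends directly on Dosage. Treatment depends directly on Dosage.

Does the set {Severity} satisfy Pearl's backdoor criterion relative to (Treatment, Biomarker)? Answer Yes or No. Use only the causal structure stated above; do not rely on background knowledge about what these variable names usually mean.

Backdoor paths from Treatment to Biomarker (paths whose first edge points into Treatment):
  P1: Treatment <- Dosage -> Adherence -> Biomarker
Condition 1 (no descendant of Treatment in the set): holds — descendants of Treatment are {Biomarker}; none are in {Severity}.
Condition 2 (every backdoor path blocked by {Severity}):
  P1: open — no interior node is in the conditioning set.
{Severity} does not satisfy the backdoor criterion.

No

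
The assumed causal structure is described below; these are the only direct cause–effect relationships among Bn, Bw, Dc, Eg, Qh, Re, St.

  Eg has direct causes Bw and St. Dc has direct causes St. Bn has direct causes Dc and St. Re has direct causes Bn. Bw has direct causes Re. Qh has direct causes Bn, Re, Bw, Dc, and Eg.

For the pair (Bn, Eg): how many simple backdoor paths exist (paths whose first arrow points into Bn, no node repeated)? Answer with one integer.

A backdoor path from Bn to Eg is any simple undirected path whose first edge points into Bn (i.e. leaves Bn via a parent).
Parents of Bn: {Dc, St}.
Enumerating:
  P1: Bn <- St -> Dc -> Qh <- Re -> Bw -> Eg
  P2: Bn <- St -> Dc -> Qh <- Bw -> Eg
  P3: Bn <- St -> Dc -> Qh <- Eg
  P4: Bn <- St -> Eg
  P5: Bn <- Dc <- St -> Eg
  P6: Bn <- Dc -> Qh <- Re -> Bw -> Eg
  P7: Bn <- Dc -> Qh <- Bw -> Eg
  P8: Bn <- Dc -> Qh <- Eg
That exhausts the simple backdoor paths. Count: 8.

8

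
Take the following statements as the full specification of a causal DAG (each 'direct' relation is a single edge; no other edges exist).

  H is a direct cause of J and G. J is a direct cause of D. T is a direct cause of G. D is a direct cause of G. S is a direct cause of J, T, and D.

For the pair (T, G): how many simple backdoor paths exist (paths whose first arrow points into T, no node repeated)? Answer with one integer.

A backdoor path from T to G is any simple undirected path whose first edge points into T (i.e. leaves T via a parent).
Parents of T: {S}.
Enumerating:
  P1: T <- S -> J <- H -> G
  P2: T <- S -> J -> D -> G
  P3: T <- S -> D <- J <- H -> G
  P4: T <- S -> D -> G
That exhausts the simple backdoor paths. Count: 4.

4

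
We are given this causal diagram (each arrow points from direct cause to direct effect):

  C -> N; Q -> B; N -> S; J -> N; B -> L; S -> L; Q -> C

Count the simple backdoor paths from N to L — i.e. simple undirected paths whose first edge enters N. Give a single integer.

1

A backdoor path from N to L is any simple undirected path whose first edge points into N (i.e. leaves N via a parent).
Parents of N: {C, J}.
Enumerating:
  P1: N <- C <- Q -> B -> L
That exhausts the simple backdoor paths. Count: 1.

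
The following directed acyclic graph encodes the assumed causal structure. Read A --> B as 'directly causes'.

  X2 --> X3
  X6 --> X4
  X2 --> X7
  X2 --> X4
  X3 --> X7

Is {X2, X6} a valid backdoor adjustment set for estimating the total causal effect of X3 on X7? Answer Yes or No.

Backdoor paths from X3 to X7 (paths whose first edge points into X3):
  P1: X3 <- X2 -> X7
Condition 1 (no descendant of X3 in the set): holds — descendants of X3 are {X7}; none are in {X2, X6}.
Condition 2 (every backdoor path blocked by {X2, X6}):
  P1: blocked at fork node X2 ∈ conditioning set.
{X2, X6} satisfies the backdoor criterion.

Yes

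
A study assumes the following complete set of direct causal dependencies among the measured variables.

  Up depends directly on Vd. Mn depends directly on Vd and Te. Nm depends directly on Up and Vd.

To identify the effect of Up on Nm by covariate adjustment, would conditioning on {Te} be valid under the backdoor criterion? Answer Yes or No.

Backdoor paths from Up to Nm (paths whose first edge points into Up):
  P1: Up <- Vd -> Nm
Condition 1 (no descendant of Up in the set): holds — descendants of Up are {Nm}; none are in {Te}.
Condition 2 (every backdoor path blocked by {Te}):
  P1: open — no interior node is in the conditioning set.
{Te} does not satisfy the backdoor criterion.

No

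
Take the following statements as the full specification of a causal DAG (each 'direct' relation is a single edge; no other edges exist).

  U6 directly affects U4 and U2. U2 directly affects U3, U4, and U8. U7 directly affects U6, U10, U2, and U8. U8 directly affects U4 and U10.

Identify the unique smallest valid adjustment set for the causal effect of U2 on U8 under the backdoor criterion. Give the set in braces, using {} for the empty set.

Variables eligible for adjustment (non-descendants of U2, excluding U2 and U8): {U6, U7}.
Backdoor paths from U2 to U8:
  P1: U2 <- U7 -> U6 -> U4 <- U8
  P2: U2 <- U7 -> U8
  P3: U2 <- U7 -> U10 <- U8
  P4: U2 <- U6 <- U7 -> U8
  P5: U2 <- U6 <- U7 -> U10 <- U8
  P6: U2 <- U6 -> U4 <- U8
The empty set is not sufficient: P2 (U2 <- U7 -> U8) has no collider blocking it and no conditioned non-collider, so it is open.
Try {U7}:
  P1: blocked at fork node U7 ∈ conditioning set.
  P2: blocked at fork node U7 ∈ conditioning set.
  P3: blocked at fork node U7 ∈ conditioning set.
  P4: blocked at fork node U7 ∈ conditioning set.
  P5: blocked at fork node U7 ∈ conditioning set.
  P6: blocked at collider U4 (neither it nor any descendant is in the conditioning set).
{U7} contains no descendant of U2 and blocks every backdoor path.
No other singleton works — e.g. {U6} leaves P2 open — so {U7} is the unique smallest valid adjustment set.

{U7}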